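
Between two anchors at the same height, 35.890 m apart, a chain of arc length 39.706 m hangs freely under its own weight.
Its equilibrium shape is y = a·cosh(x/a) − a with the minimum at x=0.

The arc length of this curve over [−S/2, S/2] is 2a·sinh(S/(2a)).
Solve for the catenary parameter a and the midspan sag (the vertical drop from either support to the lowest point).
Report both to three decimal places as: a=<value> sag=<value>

seed: a₀ = √(S³/(24(L−S))) = √(35.890³/(24·3.816)) = 22.467274
iter 1: u=0.798717  f(a)=+1.236e-01  f'(a)=-3.619e-01  a ← 22.467274 − (+1.236e-01/-3.619e-01) = 22.808800
iter 2: u=0.786758  f(a)=+2.874e-03  f'(a)=-3.452e-01  a ← 22.808800 − (+2.874e-03/-3.452e-01) = 22.817126
iter 3: u=0.786471  f(a)=+1.637e-06  f'(a)=-3.448e-01  a ← 22.817126 − (+1.637e-06/-3.448e-01) = 22.817131
iter 4: u=0.786470  f(a)=+5.329e-13  f'(a)=-3.448e-01  a ← 22.817131 − (+5.329e-13/-3.448e-01) = 22.817131
converged: |Δa| < 1e-12 after 4 iterations
sag = a·(cosh(S/(2a)) − 1) = 22.817131·(cosh(0.786470) − 1) = 7.427919
T_max/T_min = cosh(S/(2a)) = 1.325541

a=22.817 sag=7.428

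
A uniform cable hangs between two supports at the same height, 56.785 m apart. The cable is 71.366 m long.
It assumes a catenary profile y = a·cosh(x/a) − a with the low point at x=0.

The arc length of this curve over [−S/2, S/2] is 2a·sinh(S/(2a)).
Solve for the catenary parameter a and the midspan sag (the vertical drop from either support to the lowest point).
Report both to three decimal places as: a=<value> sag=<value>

a=23.708 sag=19.133

seed: a₀ = √(S³/(24(L−S))) = √(56.785³/(24·14.581)) = 22.874477
iter 1: u=1.241231  f(a)=+1.165e+00  f'(a)=-1.482e+00  a ← 22.874477 − (+1.165e+00/-1.482e+00) = 23.660571
iter 2: u=1.199992  f(a)=+6.277e-02  f'(a)=-1.327e+00  a ← 23.660571 − (+6.277e-02/-1.327e+00) = 23.707882
iter 3: u=1.197597  f(a)=+2.050e-04  f'(a)=-1.318e+00  a ← 23.707882 − (+2.050e-04/-1.318e+00) = 23.708038
iter 4: u=1.197590  f(a)=+2.203e-09  f'(a)=-1.318e+00  a ← 23.708038 − (+2.203e-09/-1.318e+00) = 23.708038
iter 5: u=1.197590  f(a)=-1.421e-14  f'(a)=-1.318e+00  a ← 23.708038 − (-1.421e-14/-1.318e+00) = 23.708038
converged: |Δa| < 1e-12 after 5 iterations
sag = a·(cosh(S/(2a)) − 1) = 23.708038·(cosh(1.197590) − 1) = 19.132918
T_max/T_min = cosh(S/(2a)) = 1.807022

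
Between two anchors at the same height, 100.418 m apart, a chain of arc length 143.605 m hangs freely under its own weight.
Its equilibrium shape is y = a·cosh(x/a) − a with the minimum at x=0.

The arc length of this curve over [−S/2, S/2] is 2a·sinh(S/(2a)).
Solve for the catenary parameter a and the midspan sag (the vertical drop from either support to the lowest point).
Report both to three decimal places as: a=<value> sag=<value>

a=33.101 sag=45.964

seed: a₀ = √(S³/(24(L−S))) = √(100.418³/(24·43.187)) = 31.256131
iter 1: u=1.606373  f(a)=+5.927e+00  f'(a)=-3.545e+00  a ← 31.256131 − (+5.927e+00/-3.545e+00) = 32.927835
iter 2: u=1.524819  f(a)=+5.087e-01  f'(a)=-2.961e+00  a ← 32.927835 − (+5.087e-01/-2.961e+00) = 33.099655
iter 3: u=1.516904  f(a)=+4.525e-03  f'(a)=-2.908e+00  a ← 33.099655 − (+4.525e-03/-2.908e+00) = 33.101211
iter 4: u=1.516833  f(a)=+3.650e-07  f'(a)=-2.908e+00  a ← 33.101211 − (+3.650e-07/-2.908e+00) = 33.101211
iter 5: u=1.516833  f(a)=+0.000e+00  f'(a)=-2.908e+00  a ← 33.101211 − (+0.000e+00/-2.908e+00) = 33.101211
converged: |Δa| < 1e-12 after 5 iterations
sag = a·(cosh(S/(2a)) − 1) = 33.101211·(cosh(1.516833) − 1) = 45.963884
T_max/T_min = cosh(S/(2a)) = 2.388586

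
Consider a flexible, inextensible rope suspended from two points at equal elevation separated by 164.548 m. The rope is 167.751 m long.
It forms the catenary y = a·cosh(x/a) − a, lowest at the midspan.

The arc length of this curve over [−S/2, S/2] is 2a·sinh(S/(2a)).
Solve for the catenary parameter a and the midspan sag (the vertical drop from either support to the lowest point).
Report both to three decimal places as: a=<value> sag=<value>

a=241.443 sag=14.154

seed: a₀ = √(S³/(24(L−S))) = √(164.548³/(24·3.203)) = 240.743640
iter 1: u=0.341749  f(a)=+1.876e-02  f'(a)=-2.692e-02  a ← 240.743640 − (+1.876e-02/-2.692e-02) = 241.440354
iter 2: u=0.340763  f(a)=+8.174e-05  f'(a)=-2.669e-02  a ← 241.440354 − (+8.174e-05/-2.669e-02) = 241.443416
iter 3: u=0.340759  f(a)=+1.567e-09  f'(a)=-2.669e-02  a ← 241.443416 − (+1.567e-09/-2.669e-02) = 241.443416
iter 4: u=0.340759  f(a)=-2.842e-14  f'(a)=-2.669e-02  a ← 241.443416 − (-2.842e-14/-2.669e-02) = 241.443416
converged: |Δa| < 1e-12 after 4 iterations
sag = a·(cosh(S/(2a)) − 1) = 241.443416·(cosh(0.340759) − 1) = 14.153968
T_max/T_min = cosh(S/(2a)) = 1.058622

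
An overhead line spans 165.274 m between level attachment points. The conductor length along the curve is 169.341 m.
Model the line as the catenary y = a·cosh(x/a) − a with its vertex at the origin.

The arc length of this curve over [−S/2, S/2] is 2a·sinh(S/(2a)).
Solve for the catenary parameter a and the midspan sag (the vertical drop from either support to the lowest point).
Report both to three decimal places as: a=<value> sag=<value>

a=215.852 sag=16.013

seed: a₀ = √(S³/(24(L−S))) = √(165.274³/(24·4.067)) = 215.062208
iter 1: u=0.384247  f(a)=+3.013e-02  f'(a)=-3.838e-02  a ← 215.062208 − (+3.013e-02/-3.838e-02) = 215.847179
iter 2: u=0.382850  f(a)=+1.658e-04  f'(a)=-3.796e-02  a ← 215.847179 − (+1.658e-04/-3.796e-02) = 215.851545
iter 3: u=0.382842  f(a)=+5.079e-09  f'(a)=-3.796e-02  a ← 215.851545 − (+5.079e-09/-3.796e-02) = 215.851545
iter 4: u=0.382842  f(a)=+0.000e+00  f'(a)=-3.796e-02  a ← 215.851545 − (+0.000e+00/-3.796e-02) = 215.851545
converged: |Δa| < 1e-12 after 4 iterations
sag = a·(cosh(S/(2a)) − 1) = 215.851545·(cosh(0.382842) − 1) = 16.012603
T_max/T_min = cosh(S/(2a)) = 1.074183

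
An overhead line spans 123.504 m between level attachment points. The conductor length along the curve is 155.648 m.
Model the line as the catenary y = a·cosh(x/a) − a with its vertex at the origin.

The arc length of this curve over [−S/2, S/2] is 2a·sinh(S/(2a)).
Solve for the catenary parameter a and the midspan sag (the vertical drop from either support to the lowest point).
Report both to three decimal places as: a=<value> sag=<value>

a=51.240 sag=41.938

seed: a₀ = √(S³/(24(L−S))) = √(123.504³/(24·32.144)) = 49.415814
iter 1: u=1.249640  f(a)=+2.605e+00  f'(a)=-1.516e+00  a ← 49.415814 − (+2.605e+00/-1.516e+00) = 51.134515
iter 2: u=1.207638  f(a)=+1.421e-01  f'(a)=-1.355e+00  a ← 51.134515 − (+1.421e-01/-1.355e+00) = 51.239410
iter 3: u=1.205166  f(a)=+4.766e-04  f'(a)=-1.345e+00  a ← 51.239410 − (+4.766e-04/-1.345e+00) = 51.239765
iter 4: u=1.205158  f(a)=+5.402e-09  f'(a)=-1.345e+00  a ← 51.239765 − (+5.402e-09/-1.345e+00) = 51.239765
iter 5: u=1.205158  f(a)=-2.842e-14  f'(a)=-1.345e+00  a ← 51.239765 − (-2.842e-14/-1.345e+00) = 51.239765
converged: |Δa| < 1e-12 after 5 iterations
sag = a·(cosh(S/(2a)) − 1) = 51.239765·(cosh(1.205158) − 1) = 41.937961
T_max/T_min = cosh(S/(2a)) = 1.818465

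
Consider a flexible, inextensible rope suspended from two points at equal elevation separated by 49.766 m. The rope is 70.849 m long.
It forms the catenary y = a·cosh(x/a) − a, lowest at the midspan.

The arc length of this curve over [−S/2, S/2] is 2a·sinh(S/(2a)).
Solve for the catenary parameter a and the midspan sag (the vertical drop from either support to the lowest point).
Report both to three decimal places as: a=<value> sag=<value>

a=16.516 sag=22.570

seed: a₀ = √(S³/(24(L−S))) = √(49.766³/(24·21.083)) = 15.607282
iter 1: u=1.594320  f(a)=+2.848e+00  f'(a)=-3.454e+00  a ← 15.607282 − (+2.848e+00/-3.454e+00) = 16.431747
iter 2: u=1.514325  f(a)=+2.412e-01  f'(a)=-2.891e+00  a ← 16.431747 − (+2.412e-01/-2.891e+00) = 16.515168
iter 3: u=1.506676  f(a)=+2.084e-03  f'(a)=-2.842e+00  a ← 16.515168 − (+2.084e-03/-2.842e+00) = 16.515901
iter 4: u=1.506609  f(a)=+1.586e-07  f'(a)=-2.841e+00  a ← 16.515901 − (+1.586e-07/-2.841e+00) = 16.515901
iter 5: u=1.506609  f(a)=+2.842e-14  f'(a)=-2.841e+00  a ← 16.515901 − (+2.842e-14/-2.841e+00) = 16.515901
converged: |Δa| < 1e-12 after 5 iterations
sag = a·(cosh(S/(2a)) − 1) = 16.515901·(cosh(1.506609) − 1) = 22.569520
T_max/T_min = cosh(S/(2a)) = 2.366533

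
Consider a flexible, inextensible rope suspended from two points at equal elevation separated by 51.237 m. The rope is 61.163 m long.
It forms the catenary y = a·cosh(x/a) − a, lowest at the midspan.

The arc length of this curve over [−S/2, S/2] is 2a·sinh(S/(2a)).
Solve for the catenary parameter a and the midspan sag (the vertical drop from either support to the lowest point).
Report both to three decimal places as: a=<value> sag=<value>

seed: a₀ = √(S³/(24(L−S))) = √(51.237³/(24·9.926)) = 23.761989
iter 1: u=1.078129  f(a)=+5.931e-01  f'(a)=-9.367e-01  a ← 23.761989 − (+5.931e-01/-9.367e-01) = 24.395189
iter 2: u=1.050146  f(a)=+2.453e-02  f'(a)=-8.606e-01  a ← 24.395189 − (+2.453e-02/-8.606e-01) = 24.423696
iter 3: u=1.048920  f(a)=+4.599e-05  f'(a)=-8.574e-01  a ← 24.423696 − (+4.599e-05/-8.574e-01) = 24.423750
iter 4: u=1.048918  f(a)=+1.623e-10  f'(a)=-8.574e-01  a ← 24.423750 − (+1.623e-10/-8.574e-01) = 24.423750
iter 5: u=1.048918  f(a)=+7.105e-15  f'(a)=-8.574e-01  a ← 24.423750 − (+7.105e-15/-8.574e-01) = 24.423750
converged: |Δa| < 1e-12 after 5 iterations
sag = a·(cosh(S/(2a)) − 1) = 24.423750·(cosh(1.048918) − 1) = 14.713799
T_max/T_min = cosh(S/(2a)) = 1.602438

a=24.424 sag=14.714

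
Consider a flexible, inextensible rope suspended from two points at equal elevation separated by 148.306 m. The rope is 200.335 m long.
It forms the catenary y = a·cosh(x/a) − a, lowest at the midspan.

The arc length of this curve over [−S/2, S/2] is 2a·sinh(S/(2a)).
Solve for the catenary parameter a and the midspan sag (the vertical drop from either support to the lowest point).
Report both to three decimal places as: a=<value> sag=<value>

seed: a₀ = √(S³/(24(L−S))) = √(148.306³/(24·52.029)) = 51.110452
iter 1: u=1.450838  f(a)=+5.758e+00  f'(a)=-2.498e+00  a ← 51.110452 − (+5.758e+00/-2.498e+00) = 53.415693
iter 2: u=1.388225  f(a)=+4.125e-01  f'(a)=-2.152e+00  a ← 53.415693 − (+4.125e-01/-2.152e+00) = 53.607396
iter 3: u=1.383261  f(a)=+2.478e-03  f'(a)=-2.126e+00  a ← 53.607396 − (+2.478e-03/-2.126e+00) = 53.608562
iter 4: u=1.383231  f(a)=+9.060e-08  f'(a)=-2.126e+00  a ← 53.608562 − (+9.060e-08/-2.126e+00) = 53.608562
iter 5: u=1.383231  f(a)=-2.842e-14  f'(a)=-2.126e+00  a ← 53.608562 − (-2.842e-14/-2.126e+00) = 53.608562
converged: |Δa| < 1e-12 after 5 iterations
sag = a·(cosh(S/(2a)) − 1) = 53.608562·(cosh(1.383231) − 1) = 60.002203
T_max/T_min = cosh(S/(2a)) = 2.119265

a=53.609 sag=60.002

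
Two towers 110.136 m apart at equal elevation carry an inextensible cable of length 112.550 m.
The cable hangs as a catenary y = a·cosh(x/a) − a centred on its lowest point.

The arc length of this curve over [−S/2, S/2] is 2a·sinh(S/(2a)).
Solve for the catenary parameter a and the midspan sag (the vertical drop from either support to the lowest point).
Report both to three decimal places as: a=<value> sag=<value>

seed: a₀ = √(S³/(24(L−S))) = √(110.136³/(24·2.414)) = 151.851713
iter 1: u=0.362643  f(a)=+1.592e-02  f'(a)=-3.221e-02  a ← 151.851713 − (+1.592e-02/-3.221e-02) = 152.345999
iter 2: u=0.361467  f(a)=+7.808e-05  f'(a)=-3.190e-02  a ← 152.345999 − (+7.808e-05/-3.190e-02) = 152.348447
iter 3: u=0.361461  f(a)=+1.898e-09  f'(a)=-3.190e-02  a ← 152.348447 − (+1.898e-09/-3.190e-02) = 152.348447
iter 4: u=0.361461  f(a)=+0.000e+00  f'(a)=-3.190e-02  a ← 152.348447 − (+0.000e+00/-3.190e-02) = 152.348447
converged: |Δa| < 1e-12 after 4 iterations
sag = a·(cosh(S/(2a)) − 1) = 152.348447·(cosh(0.361461) − 1) = 10.061297
T_max/T_min = cosh(S/(2a)) = 1.066041

a=152.348 sag=10.061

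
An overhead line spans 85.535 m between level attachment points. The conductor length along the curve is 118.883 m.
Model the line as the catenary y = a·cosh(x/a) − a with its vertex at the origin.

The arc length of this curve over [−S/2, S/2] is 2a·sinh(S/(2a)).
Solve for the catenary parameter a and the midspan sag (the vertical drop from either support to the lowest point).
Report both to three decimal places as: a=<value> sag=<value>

seed: a₀ = √(S³/(24(L−S))) = √(85.535³/(24·33.348)) = 27.962453
iter 1: u=1.529462  f(a)=+4.125e+00  f'(a)=-2.992e+00  a ← 27.962453 − (+4.125e+00/-2.992e+00) = 29.341176
iter 2: u=1.457593  f(a)=+3.247e-01  f'(a)=-2.538e+00  a ← 29.341176 − (+3.247e-01/-2.538e+00) = 29.469125
iter 3: u=1.451265  f(a)=+2.392e-03  f'(a)=-2.500e+00  a ← 29.469125 − (+2.392e-03/-2.500e+00) = 29.470081
iter 4: u=1.451218  f(a)=+1.319e-07  f'(a)=-2.500e+00  a ← 29.470081 − (+1.319e-07/-2.500e+00) = 29.470081
iter 5: u=1.451218  f(a)=-1.421e-14  f'(a)=-2.500e+00  a ← 29.470081 − (-1.421e-14/-2.500e+00) = 29.470081
converged: |Δa| < 1e-12 after 5 iterations
sag = a·(cosh(S/(2a)) − 1) = 29.470081·(cosh(1.451218) − 1) = 36.875812
T_max/T_min = cosh(S/(2a)) = 2.251297

a=29.470 sag=36.876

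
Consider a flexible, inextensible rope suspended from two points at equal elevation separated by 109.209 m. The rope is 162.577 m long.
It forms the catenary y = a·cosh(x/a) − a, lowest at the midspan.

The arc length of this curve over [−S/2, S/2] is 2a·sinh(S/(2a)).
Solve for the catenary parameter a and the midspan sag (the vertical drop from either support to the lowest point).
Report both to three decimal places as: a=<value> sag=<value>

seed: a₀ = √(S³/(24(L−S))) = √(109.209³/(24·53.368)) = 31.889048
iter 1: u=1.712328  f(a)=+8.393e+00  f'(a)=-4.437e+00  a ← 31.889048 − (+8.393e+00/-4.437e+00) = 33.780619
iter 2: u=1.616445  f(a)=+8.048e-01  f'(a)=-3.624e+00  a ← 33.780619 − (+8.048e-01/-3.624e+00) = 34.002710
iter 3: u=1.605887  f(a)=+9.131e-03  f'(a)=-3.542e+00  a ← 34.002710 − (+9.131e-03/-3.542e+00) = 34.005289
iter 4: u=1.605765  f(a)=+1.205e-06  f'(a)=-3.541e+00  a ← 34.005289 − (+1.205e-06/-3.541e+00) = 34.005289
iter 5: u=1.605765  f(a)=+2.842e-14  f'(a)=-3.541e+00  a ← 34.005289 − (+2.842e-14/-3.541e+00) = 34.005289
converged: |Δa| < 1e-12 after 5 iterations
sag = a·(cosh(S/(2a)) − 1) = 34.005289·(cosh(1.605765) − 1) = 54.109295
T_max/T_min = cosh(S/(2a)) = 2.591202

a=34.005 sag=54.109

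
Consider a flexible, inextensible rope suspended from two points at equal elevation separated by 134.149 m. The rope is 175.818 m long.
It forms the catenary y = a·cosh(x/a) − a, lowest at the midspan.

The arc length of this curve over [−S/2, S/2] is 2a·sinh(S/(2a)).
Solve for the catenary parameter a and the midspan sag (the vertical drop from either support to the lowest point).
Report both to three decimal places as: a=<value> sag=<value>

seed: a₀ = √(S³/(24(L−S))) = √(134.149³/(24·41.669)) = 49.132515
iter 1: u=1.365175  f(a)=+4.060e+00  f'(a)=-2.034e+00  a ← 49.132515 − (+4.060e+00/-2.034e+00) = 51.128381
iter 2: u=1.311884  f(a)=+2.605e-01  f'(a)=-1.781e+00  a ← 51.128381 − (+2.605e-01/-1.781e+00) = 51.274662
iter 3: u=1.308141  f(a)=+1.235e-03  f'(a)=-1.764e+00  a ← 51.274662 − (+1.235e-03/-1.764e+00) = 51.275362
iter 4: u=1.308123  f(a)=+2.805e-08  f'(a)=-1.764e+00  a ← 51.275362 − (+2.805e-08/-1.764e+00) = 51.275362
iter 5: u=1.308123  f(a)=-5.684e-14  f'(a)=-1.764e+00  a ← 51.275362 − (-5.684e-14/-1.764e+00) = 51.275362
converged: |Δa| < 1e-12 after 5 iterations
sag = a·(cosh(S/(2a)) − 1) = 51.275362·(cosh(1.308123) − 1) = 50.494746
T_max/T_min = cosh(S/(2a)) = 1.984776

a=51.275 sag=50.495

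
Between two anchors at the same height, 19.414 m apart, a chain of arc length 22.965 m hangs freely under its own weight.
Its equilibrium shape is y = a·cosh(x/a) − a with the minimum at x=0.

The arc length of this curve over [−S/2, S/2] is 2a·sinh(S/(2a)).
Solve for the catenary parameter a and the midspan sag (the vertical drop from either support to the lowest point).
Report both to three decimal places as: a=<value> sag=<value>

seed: a₀ = √(S³/(24(L−S))) = √(19.414³/(24·3.551)) = 9.265985
iter 1: u=1.047595  f(a)=+2.000e-01  f'(a)=-8.539e-01  a ← 9.265985 − (+2.000e-01/-8.539e-01) = 9.500220
iter 2: u=1.021766  f(a)=+7.836e-03  f'(a)=-7.882e-01  a ← 9.500220 − (+7.836e-03/-7.882e-01) = 9.510161
iter 3: u=1.020698  f(a)=+1.311e-05  f'(a)=-7.856e-01  a ← 9.510161 − (+1.311e-05/-7.856e-01) = 9.510178
iter 4: u=1.020696  f(a)=+3.684e-11  f'(a)=-7.856e-01  a ← 9.510178 − (+3.684e-11/-7.856e-01) = 9.510178
iter 5: u=1.020696  f(a)=+0.000e+00  f'(a)=-7.856e-01  a ← 9.510178 − (+0.000e+00/-7.856e-01) = 9.510178
converged: |Δa| < 1e-12 after 5 iterations
sag = a·(cosh(S/(2a)) − 1) = 9.510178·(cosh(1.020696) − 1) = 5.399258
T_max/T_min = cosh(S/(2a)) = 1.567735

a=9.510 sag=5.399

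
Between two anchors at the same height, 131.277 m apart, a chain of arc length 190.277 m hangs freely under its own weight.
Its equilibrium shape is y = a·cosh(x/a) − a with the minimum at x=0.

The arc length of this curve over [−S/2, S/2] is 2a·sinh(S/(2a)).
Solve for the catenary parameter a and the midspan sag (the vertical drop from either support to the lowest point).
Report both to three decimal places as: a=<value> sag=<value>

a=42.429 sag=61.742

seed: a₀ = √(S³/(24(L−S))) = √(131.277³/(24·59.000)) = 39.971582
iter 1: u=1.642129  f(a)=+8.485e+00  f'(a)=-3.829e+00  a ← 39.971582 − (+8.485e+00/-3.829e+00) = 42.187772
iter 2: u=1.555866  f(a)=+7.568e-01  f'(a)=-3.174e+00  a ← 42.187772 − (+7.568e-01/-3.174e+00) = 42.426243
iter 3: u=1.547120  f(a)=+7.323e-03  f'(a)=-3.113e+00  a ← 42.426243 − (+7.323e-03/-3.113e+00) = 42.428595
iter 4: u=1.547034  f(a)=+7.003e-07  f'(a)=-3.112e+00  a ← 42.428595 − (+7.003e-07/-3.112e+00) = 42.428596
iter 5: u=1.547034  f(a)=-2.842e-14  f'(a)=-3.112e+00  a ← 42.428596 − (-2.842e-14/-3.112e+00) = 42.428596
converged: |Δa| < 1e-12 after 5 iterations
sag = a·(cosh(S/(2a)) − 1) = 42.428596·(cosh(1.547034) − 1) = 61.742033
T_max/T_min = cosh(S/(2a)) = 2.455199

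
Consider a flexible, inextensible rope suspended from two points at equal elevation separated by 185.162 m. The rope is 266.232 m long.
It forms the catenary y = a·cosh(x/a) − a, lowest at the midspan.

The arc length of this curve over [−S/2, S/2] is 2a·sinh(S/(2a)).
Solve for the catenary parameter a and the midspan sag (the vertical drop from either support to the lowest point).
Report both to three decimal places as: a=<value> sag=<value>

seed: a₀ = √(S³/(24(L−S))) = √(185.162³/(24·81.070)) = 57.120511
iter 1: u=1.620801  f(a)=+1.134e+01  f'(a)=-3.658e+00  a ← 57.120511 − (+1.134e+01/-3.658e+00) = 60.220659
iter 2: u=1.537363  f(a)=+9.886e-01  f'(a)=-3.045e+00  a ← 60.220659 − (+9.886e-01/-3.045e+00) = 60.545285
iter 3: u=1.529120  f(a)=+9.100e-03  f'(a)=-2.990e+00  a ← 60.545285 − (+9.100e-03/-2.990e+00) = 60.548328
iter 4: u=1.529043  f(a)=+7.866e-07  f'(a)=-2.989e+00  a ← 60.548328 − (+7.866e-07/-2.989e+00) = 60.548329
iter 5: u=1.529043  f(a)=+0.000e+00  f'(a)=-2.989e+00  a ← 60.548329 − (+0.000e+00/-2.989e+00) = 60.548329
converged: |Δa| < 1e-12 after 5 iterations
sag = a·(cosh(S/(2a)) − 1) = 60.548329·(cosh(1.529043) − 1) = 85.691097
T_max/T_min = cosh(S/(2a)) = 2.415251

a=60.548 sag=85.691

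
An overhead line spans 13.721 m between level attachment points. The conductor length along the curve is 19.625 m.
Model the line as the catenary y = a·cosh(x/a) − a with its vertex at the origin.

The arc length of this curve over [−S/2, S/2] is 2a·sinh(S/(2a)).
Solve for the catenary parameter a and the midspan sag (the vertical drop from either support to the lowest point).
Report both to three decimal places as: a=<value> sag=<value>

seed: a₀ = √(S³/(24(L−S))) = √(13.721³/(24·5.904)) = 4.269724
iter 1: u=1.606778  f(a)=+8.107e-01  f'(a)=-3.549e+00  a ← 4.269724 − (+8.107e-01/-3.549e+00) = 4.498181
iter 2: u=1.525172  f(a)=+6.961e-02  f'(a)=-2.963e+00  a ← 4.498181 − (+6.961e-02/-2.963e+00) = 4.521675
iter 3: u=1.517248  f(a)=+6.198e-04  f'(a)=-2.911e+00  a ← 4.521675 − (+6.198e-04/-2.911e+00) = 4.521888
iter 4: u=1.517176  f(a)=+5.010e-08  f'(a)=-2.910e+00  a ← 4.521888 − (+5.010e-08/-2.910e+00) = 4.521888
iter 5: u=1.517176  f(a)=+0.000e+00  f'(a)=-2.910e+00  a ← 4.521888 − (+0.000e+00/-2.910e+00) = 4.521888
converged: |Δa| < 1e-12 after 5 iterations
sag = a·(cosh(S/(2a)) − 1) = 4.521888·(cosh(1.517176) − 1) = 6.282400
T_max/T_min = cosh(S/(2a)) = 2.389331

a=4.522 sag=6.282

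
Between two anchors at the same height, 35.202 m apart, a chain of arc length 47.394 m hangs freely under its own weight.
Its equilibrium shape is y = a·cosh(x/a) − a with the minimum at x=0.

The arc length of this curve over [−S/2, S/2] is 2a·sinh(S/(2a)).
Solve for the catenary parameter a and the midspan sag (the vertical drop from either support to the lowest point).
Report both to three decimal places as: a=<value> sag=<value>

a=12.799 sag=14.133

seed: a₀ = √(S³/(24(L−S))) = √(35.202³/(24·12.192)) = 12.209782
iter 1: u=1.441549  f(a)=+1.331e+00  f'(a)=-2.444e+00  a ← 12.209782 − (+1.331e+00/-2.444e+00) = 12.754483
iter 2: u=1.379985  f(a)=+9.427e-02  f'(a)=-2.109e+00  a ← 12.754483 − (+9.427e-02/-2.109e+00) = 12.799180
iter 3: u=1.375166  f(a)=+5.524e-04  f'(a)=-2.084e+00  a ← 12.799180 − (+5.524e-04/-2.084e+00) = 12.799445
iter 4: u=1.375138  f(a)=+1.921e-08  f'(a)=-2.084e+00  a ← 12.799445 − (+1.921e-08/-2.084e+00) = 12.799445
iter 5: u=1.375138  f(a)=-7.105e-15  f'(a)=-2.084e+00  a ← 12.799445 − (-7.105e-15/-2.084e+00) = 12.799445
converged: |Δa| < 1e-12 after 5 iterations
sag = a·(cosh(S/(2a)) − 1) = 12.799445·(cosh(1.375138) − 1) = 14.133316
T_max/T_min = cosh(S/(2a)) = 2.104213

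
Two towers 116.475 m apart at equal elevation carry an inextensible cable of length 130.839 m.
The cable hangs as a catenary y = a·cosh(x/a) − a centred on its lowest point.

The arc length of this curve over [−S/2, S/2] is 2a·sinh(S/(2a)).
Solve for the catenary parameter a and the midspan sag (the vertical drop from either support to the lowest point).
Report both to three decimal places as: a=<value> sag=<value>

seed: a₀ = √(S³/(24(L−S))) = √(116.475³/(24·14.364)) = 67.702664
iter 1: u=0.860195  f(a)=+5.409e-01  f'(a)=-4.566e-01  a ← 67.702664 − (+5.409e-01/-4.566e-01) = 68.887340
iter 2: u=0.845402  f(a)=+1.452e-02  f'(a)=-4.323e-01  a ← 68.887340 − (+1.452e-02/-4.323e-01) = 68.920932
iter 3: u=0.844990  f(a)=+1.111e-05  f'(a)=-4.317e-01  a ← 68.920932 − (+1.111e-05/-4.317e-01) = 68.920958
iter 4: u=0.844990  f(a)=+6.537e-12  f'(a)=-4.317e-01  a ← 68.920958 − (+6.537e-12/-4.317e-01) = 68.920958
converged: |Δa| < 1e-12 after 4 iterations
sag = a·(cosh(S/(2a)) − 1) = 68.920958·(cosh(0.844990) − 1) = 26.104351
T_max/T_min = cosh(S/(2a)) = 1.378758

a=68.921 sag=26.104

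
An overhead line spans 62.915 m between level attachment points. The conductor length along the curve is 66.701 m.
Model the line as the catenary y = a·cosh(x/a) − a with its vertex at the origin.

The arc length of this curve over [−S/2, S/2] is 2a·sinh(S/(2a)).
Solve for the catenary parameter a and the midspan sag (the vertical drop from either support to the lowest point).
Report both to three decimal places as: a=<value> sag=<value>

seed: a₀ = √(S³/(24(L−S))) = √(62.915³/(24·3.786)) = 52.352253
iter 1: u=0.600881  f(a)=+6.894e-02  f'(a)=-1.499e-01  a ← 52.352253 − (+6.894e-02/-1.499e-01) = 52.812074
iter 2: u=0.595650  f(a)=+9.188e-04  f'(a)=-1.460e-01  a ← 52.812074 − (+9.188e-04/-1.460e-01) = 52.818369
iter 3: u=0.595579  f(a)=+1.681e-07  f'(a)=-1.459e-01  a ← 52.818369 − (+1.681e-07/-1.459e-01) = 52.818370
iter 4: u=0.595579  f(a)=+1.421e-14  f'(a)=-1.459e-01  a ← 52.818370 − (+1.421e-14/-1.459e-01) = 52.818370
converged: |Δa| < 1e-12 after 4 iterations
sag = a·(cosh(S/(2a)) − 1) = 52.818370·(cosh(0.595579) − 1) = 9.647909
T_max/T_min = cosh(S/(2a)) = 1.182662

a=52.818 sag=9.648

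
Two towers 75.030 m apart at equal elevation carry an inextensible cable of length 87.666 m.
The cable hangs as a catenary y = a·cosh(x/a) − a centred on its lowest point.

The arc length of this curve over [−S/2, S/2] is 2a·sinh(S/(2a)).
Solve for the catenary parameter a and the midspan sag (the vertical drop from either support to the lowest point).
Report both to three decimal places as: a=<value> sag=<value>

seed: a₀ = √(S³/(24(L−S))) = √(75.030³/(24·12.636)) = 37.320031
iter 1: u=1.005224  f(a)=+6.540e-01  f'(a)=-7.481e-01  a ← 37.320031 − (+6.540e-01/-7.481e-01) = 38.194225
iter 2: u=0.982217  f(a)=+2.368e-02  f'(a)=-6.948e-01  a ← 38.194225 − (+2.368e-02/-6.948e-01) = 38.228313
iter 3: u=0.981341  f(a)=+3.365e-05  f'(a)=-6.928e-01  a ← 38.228313 − (+3.365e-05/-6.928e-01) = 38.228362
iter 4: u=0.981339  f(a)=+6.810e-11  f'(a)=-6.928e-01  a ← 38.228362 − (+6.810e-11/-6.928e-01) = 38.228362
iter 5: u=0.981339  f(a)=+0.000e+00  f'(a)=-6.928e-01  a ← 38.228362 − (+0.000e+00/-6.928e-01) = 38.228362
converged: |Δa| < 1e-12 after 5 iterations
sag = a·(cosh(S/(2a)) − 1) = 38.228362·(cosh(0.981339) − 1) = 19.932962
T_max/T_min = cosh(S/(2a)) = 1.521418

a=38.228 sag=19.933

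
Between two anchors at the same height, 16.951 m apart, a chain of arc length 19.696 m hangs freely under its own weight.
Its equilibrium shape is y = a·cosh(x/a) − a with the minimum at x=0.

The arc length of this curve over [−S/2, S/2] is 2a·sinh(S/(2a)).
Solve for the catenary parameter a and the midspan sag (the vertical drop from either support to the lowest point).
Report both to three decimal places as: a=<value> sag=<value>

seed: a₀ = √(S³/(24(L−S))) = √(16.951³/(24·2.745)) = 8.598371
iter 1: u=0.985710  f(a)=+1.365e-01  f'(a)=-7.027e-01  a ← 8.598371 − (+1.365e-01/-7.027e-01) = 8.792591
iter 2: u=0.963937  f(a)=+4.761e-03  f'(a)=-6.545e-01  a ← 8.792591 − (+4.761e-03/-6.545e-01) = 8.799866
iter 3: u=0.963140  f(a)=+6.259e-06  f'(a)=-6.527e-01  a ← 8.799866 − (+6.259e-06/-6.527e-01) = 8.799875
iter 4: u=0.963139  f(a)=+1.085e-11  f'(a)=-6.527e-01  a ← 8.799875 − (+1.085e-11/-6.527e-01) = 8.799875
iter 5: u=0.963139  f(a)=-3.553e-15  f'(a)=-6.527e-01  a ← 8.799875 − (-3.553e-15/-6.527e-01) = 8.799875
converged: |Δa| < 1e-12 after 5 iterations
sag = a·(cosh(S/(2a)) − 1) = 8.799875·(cosh(0.963139) − 1) = 4.406976
T_max/T_min = cosh(S/(2a)) = 1.500800

a=8.800 sag=4.407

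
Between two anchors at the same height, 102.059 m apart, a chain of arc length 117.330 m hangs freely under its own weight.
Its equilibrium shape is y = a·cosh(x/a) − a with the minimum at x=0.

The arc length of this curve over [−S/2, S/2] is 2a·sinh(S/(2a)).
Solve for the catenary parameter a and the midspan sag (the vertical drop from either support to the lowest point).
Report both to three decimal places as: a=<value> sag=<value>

seed: a₀ = √(S³/(24(L−S))) = √(102.059³/(24·15.271)) = 53.856435
iter 1: u=0.947510  f(a)=+7.003e-01  f'(a)=-6.197e-01  a ← 53.856435 − (+7.003e-01/-6.197e-01) = 54.986601
iter 2: u=0.928035  f(a)=+2.265e-02  f'(a)=-5.802e-01  a ← 54.986601 − (+2.265e-02/-5.802e-01) = 55.025644
iter 3: u=0.927377  f(a)=+2.545e-05  f'(a)=-5.789e-01  a ← 55.025644 − (+2.545e-05/-5.789e-01) = 55.025688
iter 4: u=0.927376  f(a)=+3.223e-11  f'(a)=-5.789e-01  a ← 55.025688 − (+3.223e-11/-5.789e-01) = 55.025688
iter 5: u=0.927376  f(a)=+2.842e-14  f'(a)=-5.789e-01  a ← 55.025688 − (+2.842e-14/-5.789e-01) = 55.025688
converged: |Δa| < 1e-12 after 5 iterations
sag = a·(cosh(S/(2a)) − 1) = 55.025688·(cosh(0.927376) − 1) = 25.406946
T_max/T_min = cosh(S/(2a)) = 1.461729

a=55.026 sag=25.407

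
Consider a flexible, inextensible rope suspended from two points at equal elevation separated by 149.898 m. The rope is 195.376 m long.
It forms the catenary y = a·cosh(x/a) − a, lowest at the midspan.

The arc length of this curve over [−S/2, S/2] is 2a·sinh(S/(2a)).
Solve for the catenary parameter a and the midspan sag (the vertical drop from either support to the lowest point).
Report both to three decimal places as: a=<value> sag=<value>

a=57.920 sag=55.648

seed: a₀ = √(S³/(24(L−S))) = √(149.898³/(24·45.478)) = 55.550434
iter 1: u=1.349206  f(a)=+4.323e+00  f'(a)=-1.955e+00  a ← 55.550434 − (+4.323e+00/-1.955e+00) = 57.761334
iter 2: u=1.297564  f(a)=+2.715e-01  f'(a)=-1.717e+00  a ← 57.761334 − (+2.715e-01/-1.717e+00) = 57.919471
iter 3: u=1.294021  f(a)=+1.229e-03  f'(a)=-1.701e+00  a ← 57.919471 − (+1.229e-03/-1.701e+00) = 57.920194
iter 4: u=1.294005  f(a)=+2.546e-08  f'(a)=-1.701e+00  a ← 57.920194 − (+2.546e-08/-1.701e+00) = 57.920194
iter 5: u=1.294005  f(a)=-5.684e-14  f'(a)=-1.701e+00  a ← 57.920194 − (-5.684e-14/-1.701e+00) = 57.920194
converged: |Δa| < 1e-12 after 5 iterations
sag = a·(cosh(S/(2a)) − 1) = 57.920194·(cosh(1.294005) − 1) = 55.647822
T_max/T_min = cosh(S/(2a)) = 1.960767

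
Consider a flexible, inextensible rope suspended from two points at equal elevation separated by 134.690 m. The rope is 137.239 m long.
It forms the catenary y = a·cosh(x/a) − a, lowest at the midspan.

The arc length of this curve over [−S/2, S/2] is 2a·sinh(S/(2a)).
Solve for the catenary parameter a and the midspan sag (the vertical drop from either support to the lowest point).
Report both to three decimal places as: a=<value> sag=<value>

seed: a₀ = √(S³/(24(L−S))) = √(134.690³/(24·2.549)) = 199.853837
iter 1: u=0.336971  f(a)=+1.451e-02  f'(a)=-2.580e-02  a ← 199.853837 − (+1.451e-02/-2.580e-02) = 200.416294
iter 2: u=0.336026  f(a)=+6.149e-05  f'(a)=-2.558e-02  a ← 200.416294 − (+6.149e-05/-2.558e-02) = 200.418698
iter 3: u=0.336022  f(a)=+1.114e-09  f'(a)=-2.558e-02  a ← 200.418698 − (+1.114e-09/-2.558e-02) = 200.418698
iter 4: u=0.336022  f(a)=+0.000e+00  f'(a)=-2.558e-02  a ← 200.418698 − (+0.000e+00/-2.558e-02) = 200.418698
converged: |Δa| < 1e-12 after 4 iterations
sag = a·(cosh(S/(2a)) − 1) = 200.418698·(cosh(0.336022) − 1) = 11.421549
T_max/T_min = cosh(S/(2a)) = 1.056988

a=200.419 sag=11.422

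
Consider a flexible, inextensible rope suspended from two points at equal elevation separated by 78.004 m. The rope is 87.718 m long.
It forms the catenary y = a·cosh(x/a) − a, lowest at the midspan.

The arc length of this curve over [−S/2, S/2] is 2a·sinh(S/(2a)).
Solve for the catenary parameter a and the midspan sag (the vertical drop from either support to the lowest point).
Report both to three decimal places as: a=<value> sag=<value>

seed: a₀ = √(S³/(24(L−S))) = √(78.004³/(24·9.714)) = 45.120161
iter 1: u=0.864403  f(a)=+3.694e-01  f'(a)=-4.636e-01  a ← 45.120161 − (+3.694e-01/-4.636e-01) = 45.916998
iter 2: u=0.849402  f(a)=+1.001e-02  f'(a)=-4.388e-01  a ← 45.916998 − (+1.001e-02/-4.388e-01) = 45.939819
iter 3: u=0.848980  f(a)=+7.812e-06  f'(a)=-4.381e-01  a ← 45.939819 − (+7.812e-06/-4.381e-01) = 45.939837
iter 4: u=0.848980  f(a)=+4.761e-12  f'(a)=-4.381e-01  a ← 45.939837 − (+4.761e-12/-4.381e-01) = 45.939837
converged: |Δa| < 1e-12 after 4 iterations
sag = a·(cosh(S/(2a)) − 1) = 45.939837·(cosh(0.848980) − 1) = 17.574575
T_max/T_min = cosh(S/(2a)) = 1.382556

a=45.940 sag=17.575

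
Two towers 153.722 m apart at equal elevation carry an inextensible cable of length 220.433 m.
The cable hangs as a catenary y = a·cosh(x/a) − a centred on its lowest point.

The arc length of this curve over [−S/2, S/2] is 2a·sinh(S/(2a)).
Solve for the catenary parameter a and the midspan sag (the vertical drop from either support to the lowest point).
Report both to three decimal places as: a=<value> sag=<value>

a=50.467 sag=70.754

seed: a₀ = √(S³/(24(L−S))) = √(153.722³/(24·66.711)) = 47.632096
iter 1: u=1.613639  f(a)=+9.244e+00  f'(a)=-3.602e+00  a ← 47.632096 − (+9.244e+00/-3.602e+00) = 50.198587
iter 2: u=1.531139  f(a)=+7.997e-01  f'(a)=-3.003e+00  a ← 50.198587 − (+7.997e-01/-3.003e+00) = 50.464865
iter 3: u=1.523060  f(a)=+7.237e-03  f'(a)=-2.949e+00  a ← 50.464865 − (+7.237e-03/-2.949e+00) = 50.467319
iter 4: u=1.522986  f(a)=+6.046e-07  f'(a)=-2.949e+00  a ← 50.467319 − (+6.046e-07/-2.949e+00) = 50.467319
iter 5: u=1.522986  f(a)=+2.842e-14  f'(a)=-2.949e+00  a ← 50.467319 − (+2.842e-14/-2.949e+00) = 50.467319
converged: |Δa| < 1e-12 after 5 iterations
sag = a·(cosh(S/(2a)) − 1) = 50.467319·(cosh(1.522986) − 1) = 70.754078
T_max/T_min = cosh(S/(2a)) = 2.401978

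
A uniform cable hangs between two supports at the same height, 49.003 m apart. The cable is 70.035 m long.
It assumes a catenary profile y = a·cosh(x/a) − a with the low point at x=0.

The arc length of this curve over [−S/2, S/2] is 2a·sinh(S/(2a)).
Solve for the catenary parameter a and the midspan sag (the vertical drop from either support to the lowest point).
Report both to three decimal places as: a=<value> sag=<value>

seed: a₀ = √(S³/(24(L−S))) = √(49.003³/(24·21.032)) = 15.268209
iter 1: u=1.604740  f(a)=+2.880e+00  f'(a)=-3.533e+00  a ← 15.268209 − (+2.880e+00/-3.533e+00) = 16.083451
iter 2: u=1.523398  f(a)=+2.468e-01  f'(a)=-2.951e+00  a ← 16.083451 − (+2.468e-01/-2.951e+00) = 16.167066
iter 3: u=1.515519  f(a)=+2.186e-03  f'(a)=-2.899e+00  a ← 16.167066 − (+2.186e-03/-2.899e+00) = 16.167820
iter 4: u=1.515449  f(a)=+1.750e-07  f'(a)=-2.899e+00  a ← 16.167820 − (+1.750e-07/-2.899e+00) = 16.167820
iter 5: u=1.515449  f(a)=+0.000e+00  f'(a)=-2.899e+00  a ← 16.167820 − (+0.000e+00/-2.899e+00) = 16.167820
converged: |Δa| < 1e-12 after 5 iterations
sag = a·(cosh(S/(2a)) − 1) = 16.167820·(cosh(1.515449) − 1) = 22.401905
T_max/T_min = cosh(S/(2a)) = 2.385586

a=16.168 sag=22.402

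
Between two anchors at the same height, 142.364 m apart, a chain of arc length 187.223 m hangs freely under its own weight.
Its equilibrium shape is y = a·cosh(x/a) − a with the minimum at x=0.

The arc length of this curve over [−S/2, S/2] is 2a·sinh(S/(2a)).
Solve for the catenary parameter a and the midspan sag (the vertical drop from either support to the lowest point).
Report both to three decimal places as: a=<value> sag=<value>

seed: a₀ = √(S³/(24(L−S))) = √(142.364³/(24·44.859)) = 51.769010
iter 1: u=1.374992  f(a)=+4.437e+00  f'(a)=-2.084e+00  a ← 51.769010 − (+4.437e+00/-2.084e+00) = 53.898255
iter 2: u=1.320674  f(a)=+2.884e-01  f'(a)=-1.821e+00  a ← 53.898255 − (+2.884e-01/-1.821e+00) = 54.056648
iter 3: u=1.316804  f(a)=+1.406e-03  f'(a)=-1.803e+00  a ← 54.056648 − (+1.406e-03/-1.803e+00) = 54.057428
iter 4: u=1.316785  f(a)=+3.378e-08  f'(a)=-1.803e+00  a ← 54.057428 − (+3.378e-08/-1.803e+00) = 54.057428
iter 5: u=1.316785  f(a)=+0.000e+00  f'(a)=-1.803e+00  a ← 54.057428 − (+0.000e+00/-1.803e+00) = 54.057428
converged: |Δa| < 1e-12 after 5 iterations
sag = a·(cosh(S/(2a)) − 1) = 54.057428·(cosh(1.316785) − 1) = 54.041224
T_max/T_min = cosh(S/(2a)) = 1.999700

a=54.057 sag=54.041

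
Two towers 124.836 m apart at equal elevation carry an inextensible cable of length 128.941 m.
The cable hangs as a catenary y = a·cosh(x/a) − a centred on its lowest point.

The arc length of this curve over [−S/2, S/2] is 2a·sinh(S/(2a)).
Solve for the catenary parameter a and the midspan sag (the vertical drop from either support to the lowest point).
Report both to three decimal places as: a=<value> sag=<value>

a=141.211 sag=14.021

seed: a₀ = √(S³/(24(L−S))) = √(124.836³/(24·4.105)) = 140.523049
iter 1: u=0.444183  f(a)=+4.069e-02  f'(a)=-5.959e-02  a ← 140.523049 − (+4.069e-02/-5.959e-02) = 141.205873
iter 2: u=0.442035  f(a)=+2.985e-04  f'(a)=-5.871e-02  a ← 141.205873 − (+2.985e-04/-5.871e-02) = 141.210956
iter 3: u=0.442020  f(a)=+1.632e-08  f'(a)=-5.871e-02  a ← 141.210956 − (+1.632e-08/-5.871e-02) = 141.210957
iter 4: u=0.442020  f(a)=+0.000e+00  f'(a)=-5.871e-02  a ← 141.210957 − (+0.000e+00/-5.871e-02) = 141.210957
converged: |Δa| < 1e-12 after 4 iterations
sag = a·(cosh(S/(2a)) − 1) = 141.210957·(cosh(0.442020) − 1) = 14.021062
T_max/T_min = cosh(S/(2a)) = 1.099292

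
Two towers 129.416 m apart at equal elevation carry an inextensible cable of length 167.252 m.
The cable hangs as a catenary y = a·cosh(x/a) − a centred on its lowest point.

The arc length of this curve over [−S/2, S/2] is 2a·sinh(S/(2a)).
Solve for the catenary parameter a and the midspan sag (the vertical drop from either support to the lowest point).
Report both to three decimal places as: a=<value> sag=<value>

seed: a₀ = √(S³/(24(L−S))) = √(129.416³/(24·37.836)) = 48.856655
iter 1: u=1.324446  f(a)=+3.461e+00  f'(a)=-1.838e+00  a ← 48.856655 − (+3.461e+00/-1.838e+00) = 50.739293
iter 2: u=1.275304  f(a)=+2.101e-01  f'(a)=-1.621e+00  a ← 50.739293 − (+2.101e-01/-1.621e+00) = 50.868881
iter 3: u=1.272055  f(a)=+8.849e-04  f'(a)=-1.607e+00  a ← 50.868881 − (+8.849e-04/-1.607e+00) = 50.869431
iter 4: u=1.272041  f(a)=+1.585e-08  f'(a)=-1.607e+00  a ← 50.869431 − (+1.585e-08/-1.607e+00) = 50.869431
iter 5: u=1.272041  f(a)=+0.000e+00  f'(a)=-1.607e+00  a ← 50.869431 − (+0.000e+00/-1.607e+00) = 50.869431
converged: |Δa| < 1e-12 after 5 iterations
sag = a·(cosh(S/(2a)) − 1) = 50.869431·(cosh(1.272041) − 1) = 47.013187
T_max/T_min = cosh(S/(2a)) = 1.924193

a=50.869 sag=47.013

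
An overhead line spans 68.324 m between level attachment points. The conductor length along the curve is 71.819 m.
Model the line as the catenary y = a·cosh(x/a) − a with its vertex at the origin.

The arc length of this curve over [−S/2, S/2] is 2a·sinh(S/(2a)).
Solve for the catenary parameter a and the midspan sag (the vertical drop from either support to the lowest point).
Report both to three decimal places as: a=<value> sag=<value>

seed: a₀ = √(S³/(24(L−S))) = √(68.324³/(24·3.495)) = 61.663861
iter 1: u=0.554004  f(a)=+5.403e-02  f'(a)=-1.169e-01  a ← 61.663861 − (+5.403e-02/-1.169e-01) = 62.126136
iter 2: u=0.549881  f(a)=+6.136e-04  f'(a)=-1.142e-01  a ← 62.126136 − (+6.136e-04/-1.142e-01) = 62.131507
iter 3: u=0.549834  f(a)=+8.115e-08  f'(a)=-1.142e-01  a ← 62.131507 − (+8.115e-08/-1.142e-01) = 62.131508
iter 4: u=0.549834  f(a)=+0.000e+00  f'(a)=-1.142e-01  a ← 62.131508 − (+0.000e+00/-1.142e-01) = 62.131508
converged: |Δa| < 1e-12 after 4 iterations
sag = a·(cosh(S/(2a)) − 1) = 62.131508·(cosh(0.549834) − 1) = 9.630714
T_max/T_min = cosh(S/(2a)) = 1.155005

a=62.132 sag=9.631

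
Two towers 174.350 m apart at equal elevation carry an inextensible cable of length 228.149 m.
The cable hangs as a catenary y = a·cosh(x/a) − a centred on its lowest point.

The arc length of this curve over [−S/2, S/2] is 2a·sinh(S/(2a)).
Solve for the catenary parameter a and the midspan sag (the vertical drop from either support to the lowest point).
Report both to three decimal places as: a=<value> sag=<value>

seed: a₀ = √(S³/(24(L−S))) = √(174.350³/(24·53.799)) = 64.067858
iter 1: u=1.360667  f(a)=+5.205e+00  f'(a)=-2.012e+00  a ← 64.067858 − (+5.205e+00/-2.012e+00) = 66.655527
iter 2: u=1.307844  f(a)=+3.320e-01  f'(a)=-1.763e+00  a ← 66.655527 − (+3.320e-01/-1.763e+00) = 66.843886
iter 3: u=1.304158  f(a)=+1.554e-03  f'(a)=-1.746e+00  a ← 66.843886 − (+1.554e-03/-1.746e+00) = 66.844776
iter 4: u=1.304141  f(a)=+3.439e-08  f'(a)=-1.746e+00  a ← 66.844776 − (+3.439e-08/-1.746e+00) = 66.844776
iter 5: u=1.304141  f(a)=+0.000e+00  f'(a)=-1.746e+00  a ← 66.844776 − (+0.000e+00/-1.746e+00) = 66.844776
converged: |Δa| < 1e-12 after 5 iterations
sag = a·(cosh(S/(2a)) − 1) = 66.844776·(cosh(1.304141) − 1) = 65.371772
T_max/T_min = cosh(S/(2a)) = 1.977964

a=66.845 sag=65.372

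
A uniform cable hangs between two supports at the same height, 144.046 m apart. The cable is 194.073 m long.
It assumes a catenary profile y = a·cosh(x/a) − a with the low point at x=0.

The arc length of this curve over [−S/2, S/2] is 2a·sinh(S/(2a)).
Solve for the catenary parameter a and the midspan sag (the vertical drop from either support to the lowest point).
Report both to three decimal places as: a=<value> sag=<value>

a=52.309 sag=57.928

seed: a₀ = √(S³/(24(L−S))) = √(144.046³/(24·50.027)) = 49.893498
iter 1: u=1.443535  f(a)=+5.479e+00  f'(a)=-2.456e+00  a ← 49.893498 − (+5.479e+00/-2.456e+00) = 52.124575
iter 2: u=1.381747  f(a)=+3.889e-01  f'(a)=-2.118e+00  a ← 52.124575 − (+3.889e-01/-2.118e+00) = 52.308175
iter 3: u=1.376898  f(a)=+2.291e-03  f'(a)=-2.093e+00  a ← 52.308175 − (+2.291e-03/-2.093e+00) = 52.309270
iter 4: u=1.376869  f(a)=+8.052e-08  f'(a)=-2.093e+00  a ← 52.309270 − (+8.052e-08/-2.093e+00) = 52.309270
iter 5: u=1.376869  f(a)=+5.684e-14  f'(a)=-2.093e+00  a ← 52.309270 − (+5.684e-14/-2.093e+00) = 52.309270
converged: |Δa| < 1e-12 after 5 iterations
sag = a·(cosh(S/(2a)) − 1) = 52.309270·(cosh(1.376869) − 1) = 57.928392
T_max/T_min = cosh(S/(2a)) = 2.107421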